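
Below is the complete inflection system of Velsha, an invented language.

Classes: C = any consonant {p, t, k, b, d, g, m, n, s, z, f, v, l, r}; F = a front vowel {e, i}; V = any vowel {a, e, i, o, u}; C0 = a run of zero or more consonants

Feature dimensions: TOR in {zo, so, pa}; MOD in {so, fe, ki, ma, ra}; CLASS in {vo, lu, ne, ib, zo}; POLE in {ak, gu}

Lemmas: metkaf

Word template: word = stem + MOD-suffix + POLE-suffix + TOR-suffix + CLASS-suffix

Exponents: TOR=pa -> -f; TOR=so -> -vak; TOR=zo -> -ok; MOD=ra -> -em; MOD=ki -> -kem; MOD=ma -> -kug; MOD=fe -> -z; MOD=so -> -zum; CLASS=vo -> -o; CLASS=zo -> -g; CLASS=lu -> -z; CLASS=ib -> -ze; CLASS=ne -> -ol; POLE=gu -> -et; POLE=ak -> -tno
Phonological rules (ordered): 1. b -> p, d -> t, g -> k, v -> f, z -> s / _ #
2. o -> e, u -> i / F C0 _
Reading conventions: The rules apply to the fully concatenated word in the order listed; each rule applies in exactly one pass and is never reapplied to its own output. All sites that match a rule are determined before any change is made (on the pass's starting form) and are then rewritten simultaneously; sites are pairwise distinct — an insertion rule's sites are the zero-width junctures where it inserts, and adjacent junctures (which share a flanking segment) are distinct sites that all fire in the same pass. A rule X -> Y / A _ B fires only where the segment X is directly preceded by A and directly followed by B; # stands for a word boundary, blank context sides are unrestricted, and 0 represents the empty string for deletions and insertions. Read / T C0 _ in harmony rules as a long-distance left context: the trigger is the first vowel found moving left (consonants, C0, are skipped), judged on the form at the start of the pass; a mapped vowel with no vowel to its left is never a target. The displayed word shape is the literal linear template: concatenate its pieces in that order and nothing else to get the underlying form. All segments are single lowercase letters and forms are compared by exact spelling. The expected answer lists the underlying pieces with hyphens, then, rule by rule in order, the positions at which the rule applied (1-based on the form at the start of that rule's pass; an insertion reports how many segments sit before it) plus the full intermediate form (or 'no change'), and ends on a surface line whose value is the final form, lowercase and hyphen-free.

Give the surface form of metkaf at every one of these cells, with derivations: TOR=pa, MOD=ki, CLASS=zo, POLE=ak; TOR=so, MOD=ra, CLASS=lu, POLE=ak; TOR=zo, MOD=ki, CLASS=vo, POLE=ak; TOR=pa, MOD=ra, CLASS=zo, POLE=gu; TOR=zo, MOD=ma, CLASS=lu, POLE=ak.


cell TOR=pa, MOD=ki, CLASS=zo, POLE=ak:
underlying: metkaf-kem-tno-f-g
1. b -> p, d -> t, g -> k, v -> f, z -> s / _ #: fires at position(s) 14: metkafkemtnofk
2. o -> e, u -> i / F C0 _: fires at position(s) 12: metkafkemtnefk
surface: metkafkemtnefk

cell TOR=so, MOD=ra, CLASS=lu, POLE=ak:
underlying: metkaf-em-tno-vak-z
1. b -> p, d -> t, g -> k, v -> f, z -> s / _ #: fires at position(s) 15: metkafemtnovaks
2. o -> e, u -> i / F C0 _: fires at position(s) 11: metkafemtnevaks
surface: metkafemtnevaks

cell TOR=zo, MOD=ki, CLASS=vo, POLE=ak:
underlying: metkaf-kem-tno-ok-o
1. b -> p, d -> t, g -> k, v -> f, z -> s / _ #: no change
2. o -> e, u -> i / F C0 _: fires at position(s) 12: metkafkemtneoko
surface: metkafkemtneoko

cell TOR=pa, MOD=ra, CLASS=zo, POLE=gu:
underlying: metkaf-em-et-f-g
1. b -> p, d -> t, g -> k, v -> f, z -> s / _ #: fires at position(s) 12: metkafemetfk
2. o -> e, u -> i / F C0 _: no change
surface: metkafemetfk

cell TOR=zo, MOD=ma, CLASS=lu, POLE=ak:
underlying: metkaf-kug-tno-ok-z
1. b -> p, d -> t, g -> k, v -> f, z -> s / _ #: fires at position(s) 15: metkafkugtnooks
2. o -> e, u -> i / F C0 _: no change
surface: metkafkugtnooks


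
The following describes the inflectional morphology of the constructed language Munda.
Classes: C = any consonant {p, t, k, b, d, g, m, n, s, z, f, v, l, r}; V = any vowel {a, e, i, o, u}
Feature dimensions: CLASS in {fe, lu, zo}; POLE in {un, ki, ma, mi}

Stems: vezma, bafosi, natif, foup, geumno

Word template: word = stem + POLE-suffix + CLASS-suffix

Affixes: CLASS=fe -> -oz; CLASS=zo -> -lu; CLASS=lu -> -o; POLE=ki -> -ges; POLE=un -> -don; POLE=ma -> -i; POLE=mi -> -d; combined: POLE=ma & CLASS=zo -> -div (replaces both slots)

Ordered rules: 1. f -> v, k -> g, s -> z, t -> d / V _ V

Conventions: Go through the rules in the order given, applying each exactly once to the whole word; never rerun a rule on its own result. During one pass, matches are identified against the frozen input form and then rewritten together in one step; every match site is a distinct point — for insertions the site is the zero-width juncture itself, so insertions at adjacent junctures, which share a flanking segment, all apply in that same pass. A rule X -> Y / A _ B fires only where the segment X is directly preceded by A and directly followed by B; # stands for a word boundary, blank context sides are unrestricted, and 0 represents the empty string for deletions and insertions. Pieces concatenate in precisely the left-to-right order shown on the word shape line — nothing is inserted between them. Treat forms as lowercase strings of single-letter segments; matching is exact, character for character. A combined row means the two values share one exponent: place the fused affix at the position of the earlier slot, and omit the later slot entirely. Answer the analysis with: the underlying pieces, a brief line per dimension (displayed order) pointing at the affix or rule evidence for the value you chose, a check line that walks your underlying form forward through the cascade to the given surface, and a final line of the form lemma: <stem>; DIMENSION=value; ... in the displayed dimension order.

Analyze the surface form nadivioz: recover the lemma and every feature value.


underlying: natif-i-oz
CLASS=fe - signalled by the affix -oz
POLE=ma - signalled by the affix -i
check: natifioz -> nadivioz
lemma: natif; CLASS=fe; POLE=ma


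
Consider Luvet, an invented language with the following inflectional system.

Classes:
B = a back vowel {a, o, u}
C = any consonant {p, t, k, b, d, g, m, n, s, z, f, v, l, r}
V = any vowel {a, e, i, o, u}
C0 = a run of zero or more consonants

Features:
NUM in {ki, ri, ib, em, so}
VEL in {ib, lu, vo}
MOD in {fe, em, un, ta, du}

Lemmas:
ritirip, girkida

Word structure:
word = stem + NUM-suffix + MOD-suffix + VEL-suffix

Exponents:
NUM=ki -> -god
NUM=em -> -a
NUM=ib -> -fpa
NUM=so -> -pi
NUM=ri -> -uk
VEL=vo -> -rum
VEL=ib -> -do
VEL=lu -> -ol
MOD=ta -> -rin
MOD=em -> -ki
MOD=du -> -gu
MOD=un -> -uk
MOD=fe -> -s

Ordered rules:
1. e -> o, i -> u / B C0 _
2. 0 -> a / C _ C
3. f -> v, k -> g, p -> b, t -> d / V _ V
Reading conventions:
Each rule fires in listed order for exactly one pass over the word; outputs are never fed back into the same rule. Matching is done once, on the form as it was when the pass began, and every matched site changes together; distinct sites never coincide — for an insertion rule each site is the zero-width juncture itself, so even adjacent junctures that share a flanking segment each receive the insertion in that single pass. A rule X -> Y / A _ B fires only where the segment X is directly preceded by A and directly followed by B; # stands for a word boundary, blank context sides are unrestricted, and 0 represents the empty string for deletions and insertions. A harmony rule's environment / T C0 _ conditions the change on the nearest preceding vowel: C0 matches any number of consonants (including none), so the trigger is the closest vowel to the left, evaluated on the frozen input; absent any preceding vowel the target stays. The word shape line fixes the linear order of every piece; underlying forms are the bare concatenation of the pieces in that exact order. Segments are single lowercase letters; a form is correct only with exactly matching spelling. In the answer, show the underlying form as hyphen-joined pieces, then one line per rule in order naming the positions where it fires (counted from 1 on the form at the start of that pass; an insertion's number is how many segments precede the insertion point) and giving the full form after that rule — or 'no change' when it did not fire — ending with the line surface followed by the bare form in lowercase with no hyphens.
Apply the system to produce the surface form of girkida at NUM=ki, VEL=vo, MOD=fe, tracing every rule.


underlying: girkida-god-s-rum
1. e -> o, i -> u / B C0 _: no change
2. 0 -> a / C _ C: inserts after position(s) 3, 10, 11: girakidagodasarum
3. f -> v, k -> g, p -> b, t -> d / V _ V: fires at position(s) 5: giragidagodasarum
surface: giragidagodasarum


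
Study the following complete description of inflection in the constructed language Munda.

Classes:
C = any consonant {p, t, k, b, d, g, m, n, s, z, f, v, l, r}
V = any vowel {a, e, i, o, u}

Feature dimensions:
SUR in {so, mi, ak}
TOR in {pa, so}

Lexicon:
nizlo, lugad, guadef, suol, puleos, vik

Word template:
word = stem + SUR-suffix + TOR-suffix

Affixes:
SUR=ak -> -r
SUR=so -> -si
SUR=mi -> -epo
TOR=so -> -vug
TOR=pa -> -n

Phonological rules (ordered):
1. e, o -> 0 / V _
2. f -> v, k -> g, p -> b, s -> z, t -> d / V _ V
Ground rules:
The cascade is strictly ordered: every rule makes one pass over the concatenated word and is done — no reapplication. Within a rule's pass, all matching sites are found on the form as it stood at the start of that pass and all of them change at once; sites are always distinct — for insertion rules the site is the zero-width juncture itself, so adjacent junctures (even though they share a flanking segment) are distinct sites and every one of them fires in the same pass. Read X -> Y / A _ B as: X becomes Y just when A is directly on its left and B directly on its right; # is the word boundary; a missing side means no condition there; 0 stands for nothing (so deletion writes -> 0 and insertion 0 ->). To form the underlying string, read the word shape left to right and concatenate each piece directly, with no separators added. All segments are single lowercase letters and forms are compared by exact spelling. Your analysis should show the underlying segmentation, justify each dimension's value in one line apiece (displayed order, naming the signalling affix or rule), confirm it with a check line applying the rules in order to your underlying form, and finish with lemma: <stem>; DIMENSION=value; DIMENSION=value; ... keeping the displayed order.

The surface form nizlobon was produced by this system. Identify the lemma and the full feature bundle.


underlying: nizlo-epo-n
SUR=mi - signalled by the affix -epo
TOR=pa - signalled by the affix -n
check: nizloepon -> nizlopon -> nizlobon
lemma: nizlo; SUR=mi; TOR=pa


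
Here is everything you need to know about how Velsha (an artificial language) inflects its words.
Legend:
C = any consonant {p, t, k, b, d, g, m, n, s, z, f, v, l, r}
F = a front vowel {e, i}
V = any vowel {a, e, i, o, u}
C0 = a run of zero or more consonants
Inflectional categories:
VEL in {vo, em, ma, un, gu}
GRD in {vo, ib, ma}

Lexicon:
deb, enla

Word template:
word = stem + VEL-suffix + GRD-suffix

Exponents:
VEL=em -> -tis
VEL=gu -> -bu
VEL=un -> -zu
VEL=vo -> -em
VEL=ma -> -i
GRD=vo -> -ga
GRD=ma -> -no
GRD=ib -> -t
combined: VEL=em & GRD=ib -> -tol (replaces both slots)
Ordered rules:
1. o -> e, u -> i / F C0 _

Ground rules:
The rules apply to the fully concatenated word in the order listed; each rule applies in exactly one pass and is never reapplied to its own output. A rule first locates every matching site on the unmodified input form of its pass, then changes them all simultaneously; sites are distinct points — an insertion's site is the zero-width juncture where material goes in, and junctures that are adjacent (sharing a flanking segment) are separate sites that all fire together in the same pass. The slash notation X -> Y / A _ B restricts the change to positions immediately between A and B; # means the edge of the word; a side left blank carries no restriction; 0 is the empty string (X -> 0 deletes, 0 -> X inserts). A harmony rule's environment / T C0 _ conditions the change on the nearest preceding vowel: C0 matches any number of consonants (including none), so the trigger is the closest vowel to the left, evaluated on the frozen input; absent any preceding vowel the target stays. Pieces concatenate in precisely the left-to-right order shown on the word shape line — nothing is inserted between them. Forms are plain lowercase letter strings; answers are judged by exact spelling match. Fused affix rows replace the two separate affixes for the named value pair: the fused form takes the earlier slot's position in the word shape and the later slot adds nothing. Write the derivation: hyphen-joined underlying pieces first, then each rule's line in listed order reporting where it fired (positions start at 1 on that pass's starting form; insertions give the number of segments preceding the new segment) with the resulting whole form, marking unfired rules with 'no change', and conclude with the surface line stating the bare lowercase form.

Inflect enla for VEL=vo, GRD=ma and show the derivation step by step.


underlying: enla-em-no
1. o -> e, u -> i / F C0 _: fires at position(s) 8: enlaemne
surface: enlaemne


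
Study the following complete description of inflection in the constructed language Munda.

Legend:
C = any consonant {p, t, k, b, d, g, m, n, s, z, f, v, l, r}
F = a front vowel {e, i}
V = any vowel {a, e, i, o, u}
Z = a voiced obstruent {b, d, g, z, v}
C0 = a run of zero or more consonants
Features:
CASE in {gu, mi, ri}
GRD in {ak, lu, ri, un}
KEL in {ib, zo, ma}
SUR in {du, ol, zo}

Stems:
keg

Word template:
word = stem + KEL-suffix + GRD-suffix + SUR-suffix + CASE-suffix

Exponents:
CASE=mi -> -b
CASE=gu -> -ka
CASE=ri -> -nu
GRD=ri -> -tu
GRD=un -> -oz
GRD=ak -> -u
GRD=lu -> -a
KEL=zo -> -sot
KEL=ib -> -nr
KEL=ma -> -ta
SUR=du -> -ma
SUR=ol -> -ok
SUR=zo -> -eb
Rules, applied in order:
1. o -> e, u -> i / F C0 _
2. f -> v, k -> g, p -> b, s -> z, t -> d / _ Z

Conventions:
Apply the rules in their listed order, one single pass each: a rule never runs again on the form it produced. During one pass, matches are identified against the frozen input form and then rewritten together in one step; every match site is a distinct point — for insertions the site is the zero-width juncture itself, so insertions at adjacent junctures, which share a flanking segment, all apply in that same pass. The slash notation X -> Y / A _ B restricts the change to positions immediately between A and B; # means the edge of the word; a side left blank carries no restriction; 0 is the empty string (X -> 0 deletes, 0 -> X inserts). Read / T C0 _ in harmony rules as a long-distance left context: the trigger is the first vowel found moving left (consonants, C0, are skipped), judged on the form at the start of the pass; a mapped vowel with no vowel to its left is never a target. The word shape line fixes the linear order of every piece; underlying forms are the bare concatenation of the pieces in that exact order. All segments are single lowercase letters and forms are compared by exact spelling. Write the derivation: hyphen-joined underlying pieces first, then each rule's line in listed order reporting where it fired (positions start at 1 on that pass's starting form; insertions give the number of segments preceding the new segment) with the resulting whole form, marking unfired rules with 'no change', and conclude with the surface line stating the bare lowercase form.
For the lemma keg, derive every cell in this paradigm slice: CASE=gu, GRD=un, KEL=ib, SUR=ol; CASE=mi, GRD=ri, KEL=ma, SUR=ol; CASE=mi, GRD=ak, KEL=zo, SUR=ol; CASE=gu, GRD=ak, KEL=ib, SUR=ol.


cell CASE=gu, GRD=un, KEL=ib, SUR=ol:
underlying: keg-nr-oz-ok-ka
1. o -> e, u -> i / F C0 _: fires at position(s) 6: kegnrezokka
2. f -> v, k -> g, p -> b, s -> z, t -> d / _ Z: no change
surface: kegnrezokka

cell CASE=mi, GRD=ri, KEL=ma, SUR=ol:
underlying: keg-ta-tu-ok-b
1. o -> e, u -> i / F C0 _: no change
2. f -> v, k -> g, p -> b, s -> z, t -> d / _ Z: fires at position(s) 9: kegtatuogb
surface: kegtatuogb

cell CASE=mi, GRD=ak, KEL=zo, SUR=ol:
underlying: keg-sot-u-ok-b
1. o -> e, u -> i / F C0 _: fires at position(s) 5: kegsetuokb
2. f -> v, k -> g, p -> b, s -> z, t -> d / _ Z: fires at position(s) 9: kegsetuogb
surface: kegsetuogb

cell CASE=gu, GRD=ak, KEL=ib, SUR=ol:
underlying: keg-nr-u-ok-ka
1. o -> e, u -> i / F C0 _: fires at position(s) 6: kegnriokka
2. f -> v, k -> g, p -> b, s -> z, t -> d / _ Z: no change
surface: kegnriokka


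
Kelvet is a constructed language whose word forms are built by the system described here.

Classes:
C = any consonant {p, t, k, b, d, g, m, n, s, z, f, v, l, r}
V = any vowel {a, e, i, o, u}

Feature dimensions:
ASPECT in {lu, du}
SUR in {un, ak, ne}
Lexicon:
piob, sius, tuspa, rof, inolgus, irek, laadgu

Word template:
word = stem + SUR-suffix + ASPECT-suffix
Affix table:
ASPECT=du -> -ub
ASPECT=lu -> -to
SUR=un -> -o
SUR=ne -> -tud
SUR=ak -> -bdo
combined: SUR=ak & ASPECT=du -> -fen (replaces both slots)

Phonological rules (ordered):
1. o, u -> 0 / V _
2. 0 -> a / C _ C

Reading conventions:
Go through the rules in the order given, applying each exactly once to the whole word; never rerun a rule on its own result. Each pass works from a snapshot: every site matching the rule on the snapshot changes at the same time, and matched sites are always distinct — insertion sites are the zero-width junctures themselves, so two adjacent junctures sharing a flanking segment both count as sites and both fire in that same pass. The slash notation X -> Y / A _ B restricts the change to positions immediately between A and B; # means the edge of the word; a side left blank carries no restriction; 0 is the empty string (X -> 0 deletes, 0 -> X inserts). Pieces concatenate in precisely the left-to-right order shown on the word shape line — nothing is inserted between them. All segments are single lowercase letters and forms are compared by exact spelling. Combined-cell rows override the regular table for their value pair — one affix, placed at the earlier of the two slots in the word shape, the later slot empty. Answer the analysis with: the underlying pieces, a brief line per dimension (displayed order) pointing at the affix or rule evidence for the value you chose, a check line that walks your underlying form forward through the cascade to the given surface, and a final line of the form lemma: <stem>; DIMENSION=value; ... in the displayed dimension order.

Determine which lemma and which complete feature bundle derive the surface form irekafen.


underlying: irek-fen
ASPECT=du - signalled by the combined affix row
SUR=ak - signalled by the combined affix row
check: irekfen -> irekfen -> irekafen
lemma: irek; ASPECT=du; SUR=ak


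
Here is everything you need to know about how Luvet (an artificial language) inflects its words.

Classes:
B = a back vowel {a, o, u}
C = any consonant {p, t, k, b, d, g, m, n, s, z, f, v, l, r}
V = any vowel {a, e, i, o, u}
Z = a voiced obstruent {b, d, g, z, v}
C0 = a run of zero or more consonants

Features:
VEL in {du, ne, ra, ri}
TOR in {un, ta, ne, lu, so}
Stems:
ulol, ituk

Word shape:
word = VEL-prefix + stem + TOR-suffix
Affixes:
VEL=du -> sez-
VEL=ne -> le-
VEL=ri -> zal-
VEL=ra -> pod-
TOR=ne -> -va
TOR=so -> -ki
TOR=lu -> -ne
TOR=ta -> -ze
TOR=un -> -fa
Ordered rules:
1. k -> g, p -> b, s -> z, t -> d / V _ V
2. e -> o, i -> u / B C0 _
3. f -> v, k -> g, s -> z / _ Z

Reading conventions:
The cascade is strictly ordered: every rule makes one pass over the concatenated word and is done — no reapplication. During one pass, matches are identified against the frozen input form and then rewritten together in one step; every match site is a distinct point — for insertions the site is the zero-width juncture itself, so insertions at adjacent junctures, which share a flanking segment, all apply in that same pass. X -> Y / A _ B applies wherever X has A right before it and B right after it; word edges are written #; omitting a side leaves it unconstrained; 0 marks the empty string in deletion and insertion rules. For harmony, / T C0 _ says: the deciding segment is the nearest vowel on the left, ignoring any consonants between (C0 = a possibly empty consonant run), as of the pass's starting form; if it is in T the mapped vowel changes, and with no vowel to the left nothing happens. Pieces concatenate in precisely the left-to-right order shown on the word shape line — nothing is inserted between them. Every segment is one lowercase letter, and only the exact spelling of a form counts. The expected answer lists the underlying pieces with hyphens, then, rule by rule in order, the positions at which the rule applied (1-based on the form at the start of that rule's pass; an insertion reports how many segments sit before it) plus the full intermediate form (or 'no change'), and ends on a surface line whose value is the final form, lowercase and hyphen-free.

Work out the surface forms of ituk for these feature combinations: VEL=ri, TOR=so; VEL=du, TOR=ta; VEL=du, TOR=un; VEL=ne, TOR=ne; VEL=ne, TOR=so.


cell VEL=ri, TOR=so:
underlying: zal-ituk-ki
1. k -> g, p -> b, s -> z, t -> d / V _ V: fires at position(s) 5: zalidukki
2. e -> o, i -> u / B C0 _: fires at position(s) 4, 9: zaludukku
3. f -> v, k -> g, s -> z / _ Z: no change
surface: zaludukku

cell VEL=du, TOR=ta:
underlying: sez-ituk-ze
1. k -> g, p -> b, s -> z, t -> d / V _ V: fires at position(s) 5: sezidukze
2. e -> o, i -> u / B C0 _: fires at position(s) 9: sezidukzo
3. f -> v, k -> g, s -> z / _ Z: fires at position(s) 7: sezidugzo
surface: sezidugzo

cell VEL=du, TOR=un:
underlying: sez-ituk-fa
1. k -> g, p -> b, s -> z, t -> d / V _ V: fires at position(s) 5: sezidukfa
2. e -> o, i -> u / B C0 _: no change
3. f -> v, k -> g, s -> z / _ Z: no change
surface: sezidukfa

cell VEL=ne, TOR=ne:
underlying: le-ituk-va
1. k -> g, p -> b, s -> z, t -> d / V _ V: fires at position(s) 4: leidukva
2. e -> o, i -> u / B C0 _: no change
3. f -> v, k -> g, s -> z / _ Z: fires at position(s) 6: leidugva
surface: leidugva

cell VEL=ne, TOR=so:
underlying: le-ituk-ki
1. k -> g, p -> b, s -> z, t -> d / V _ V: fires at position(s) 4: leidukki
2. e -> o, i -> u / B C0 _: fires at position(s) 8: leidukku
3. f -> v, k -> g, s -> z / _ Z: no change
surface: leidukku


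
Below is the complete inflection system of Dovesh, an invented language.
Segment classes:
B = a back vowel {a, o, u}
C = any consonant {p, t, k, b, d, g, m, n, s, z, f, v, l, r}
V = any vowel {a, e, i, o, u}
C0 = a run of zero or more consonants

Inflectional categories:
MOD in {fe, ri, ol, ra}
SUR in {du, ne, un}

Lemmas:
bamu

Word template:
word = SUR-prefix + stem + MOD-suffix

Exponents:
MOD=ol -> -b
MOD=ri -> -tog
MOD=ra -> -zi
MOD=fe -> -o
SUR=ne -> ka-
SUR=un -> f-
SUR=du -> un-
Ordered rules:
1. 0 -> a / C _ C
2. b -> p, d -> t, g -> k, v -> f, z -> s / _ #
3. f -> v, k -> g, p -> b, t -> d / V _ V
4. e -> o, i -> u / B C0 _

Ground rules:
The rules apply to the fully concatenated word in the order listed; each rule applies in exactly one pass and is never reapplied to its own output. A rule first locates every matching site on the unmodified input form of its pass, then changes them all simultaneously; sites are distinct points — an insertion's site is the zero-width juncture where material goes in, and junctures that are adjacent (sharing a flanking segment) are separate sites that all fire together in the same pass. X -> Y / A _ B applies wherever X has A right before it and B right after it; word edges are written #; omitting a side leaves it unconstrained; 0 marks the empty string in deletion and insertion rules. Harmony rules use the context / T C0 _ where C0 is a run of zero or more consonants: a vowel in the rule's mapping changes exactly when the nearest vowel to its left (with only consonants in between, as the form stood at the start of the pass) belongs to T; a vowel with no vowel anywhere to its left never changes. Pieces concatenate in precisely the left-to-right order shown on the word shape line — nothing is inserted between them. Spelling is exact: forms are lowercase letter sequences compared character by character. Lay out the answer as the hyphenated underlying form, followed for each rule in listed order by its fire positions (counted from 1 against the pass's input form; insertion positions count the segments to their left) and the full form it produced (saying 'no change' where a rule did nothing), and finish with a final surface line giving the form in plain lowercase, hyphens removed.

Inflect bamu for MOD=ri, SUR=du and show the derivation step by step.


underlying: un-bamu-tog
1. 0 -> a / C _ C: inserts after position(s) 2: unabamutog
2. b -> p, d -> t, g -> k, v -> f, z -> s / _ #: fires at position(s) 10: unabamutok
3. f -> v, k -> g, p -> b, t -> d / V _ V: fires at position(s) 8: unabamudok
4. e -> o, i -> u / B C0 _: no change
surface: unabamudok


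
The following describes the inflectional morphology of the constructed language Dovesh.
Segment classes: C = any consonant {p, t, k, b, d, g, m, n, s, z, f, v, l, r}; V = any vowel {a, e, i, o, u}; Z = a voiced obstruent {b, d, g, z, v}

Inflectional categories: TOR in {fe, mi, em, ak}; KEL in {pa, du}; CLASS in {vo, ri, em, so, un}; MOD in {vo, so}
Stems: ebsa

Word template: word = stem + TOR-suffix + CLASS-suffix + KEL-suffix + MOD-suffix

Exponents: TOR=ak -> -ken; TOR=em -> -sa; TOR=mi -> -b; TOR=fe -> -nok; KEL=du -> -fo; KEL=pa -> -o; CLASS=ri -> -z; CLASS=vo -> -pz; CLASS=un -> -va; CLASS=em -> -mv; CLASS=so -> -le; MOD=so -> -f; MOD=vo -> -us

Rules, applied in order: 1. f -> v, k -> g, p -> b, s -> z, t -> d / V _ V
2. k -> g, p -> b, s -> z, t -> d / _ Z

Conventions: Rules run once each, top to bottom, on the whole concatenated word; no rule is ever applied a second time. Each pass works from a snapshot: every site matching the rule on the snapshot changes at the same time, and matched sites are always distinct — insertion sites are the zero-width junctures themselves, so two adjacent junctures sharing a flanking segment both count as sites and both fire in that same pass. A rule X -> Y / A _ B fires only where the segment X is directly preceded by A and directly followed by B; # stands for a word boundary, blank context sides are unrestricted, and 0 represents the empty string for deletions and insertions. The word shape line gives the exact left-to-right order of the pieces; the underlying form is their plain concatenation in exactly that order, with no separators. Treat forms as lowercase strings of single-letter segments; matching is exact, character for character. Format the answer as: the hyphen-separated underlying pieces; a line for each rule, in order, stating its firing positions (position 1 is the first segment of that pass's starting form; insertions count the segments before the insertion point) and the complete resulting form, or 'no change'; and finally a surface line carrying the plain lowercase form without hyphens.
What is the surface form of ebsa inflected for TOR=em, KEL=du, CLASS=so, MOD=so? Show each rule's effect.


underlying: ebsa-sa-le-fo-f
1. f -> v, k -> g, p -> b, s -> z, t -> d / V _ V: fires at position(s) 5, 9: ebsazalevof
2. k -> g, p -> b, s -> z, t -> d / _ Z: no change
surface: ebsazalevof


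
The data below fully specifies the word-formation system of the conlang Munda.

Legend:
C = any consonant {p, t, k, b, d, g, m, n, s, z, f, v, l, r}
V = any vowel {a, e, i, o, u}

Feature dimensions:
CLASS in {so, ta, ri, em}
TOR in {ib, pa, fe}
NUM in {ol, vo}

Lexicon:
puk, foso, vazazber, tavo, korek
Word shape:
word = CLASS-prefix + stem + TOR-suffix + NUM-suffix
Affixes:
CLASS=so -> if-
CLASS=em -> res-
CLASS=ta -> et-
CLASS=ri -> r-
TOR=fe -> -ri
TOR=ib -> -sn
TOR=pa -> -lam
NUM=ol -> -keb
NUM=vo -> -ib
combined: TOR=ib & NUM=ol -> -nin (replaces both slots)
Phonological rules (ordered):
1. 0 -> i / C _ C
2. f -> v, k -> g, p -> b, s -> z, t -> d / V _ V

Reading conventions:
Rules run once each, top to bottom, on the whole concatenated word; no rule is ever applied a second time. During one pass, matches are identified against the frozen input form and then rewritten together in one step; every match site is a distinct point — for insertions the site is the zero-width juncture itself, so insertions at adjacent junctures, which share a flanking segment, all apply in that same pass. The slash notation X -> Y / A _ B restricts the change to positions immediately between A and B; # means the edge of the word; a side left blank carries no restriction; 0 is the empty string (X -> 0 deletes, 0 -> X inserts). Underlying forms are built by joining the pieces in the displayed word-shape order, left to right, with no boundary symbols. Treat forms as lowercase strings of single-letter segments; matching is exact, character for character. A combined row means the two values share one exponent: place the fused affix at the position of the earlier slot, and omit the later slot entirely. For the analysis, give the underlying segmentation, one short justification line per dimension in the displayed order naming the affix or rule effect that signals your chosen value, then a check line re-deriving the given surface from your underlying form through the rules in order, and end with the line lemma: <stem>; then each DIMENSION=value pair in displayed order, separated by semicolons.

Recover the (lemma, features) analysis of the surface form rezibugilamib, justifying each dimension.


underlying: res-puk-lam-ib
CLASS=em - signalled by the affix res-
TOR=pa - signalled by the affix -lam
NUM=vo - signalled by the affix -ib
check: respuklamib -> resipukilamib -> rezibugilamib
lemma: puk; CLASS=em; TOR=pa; NUM=vo


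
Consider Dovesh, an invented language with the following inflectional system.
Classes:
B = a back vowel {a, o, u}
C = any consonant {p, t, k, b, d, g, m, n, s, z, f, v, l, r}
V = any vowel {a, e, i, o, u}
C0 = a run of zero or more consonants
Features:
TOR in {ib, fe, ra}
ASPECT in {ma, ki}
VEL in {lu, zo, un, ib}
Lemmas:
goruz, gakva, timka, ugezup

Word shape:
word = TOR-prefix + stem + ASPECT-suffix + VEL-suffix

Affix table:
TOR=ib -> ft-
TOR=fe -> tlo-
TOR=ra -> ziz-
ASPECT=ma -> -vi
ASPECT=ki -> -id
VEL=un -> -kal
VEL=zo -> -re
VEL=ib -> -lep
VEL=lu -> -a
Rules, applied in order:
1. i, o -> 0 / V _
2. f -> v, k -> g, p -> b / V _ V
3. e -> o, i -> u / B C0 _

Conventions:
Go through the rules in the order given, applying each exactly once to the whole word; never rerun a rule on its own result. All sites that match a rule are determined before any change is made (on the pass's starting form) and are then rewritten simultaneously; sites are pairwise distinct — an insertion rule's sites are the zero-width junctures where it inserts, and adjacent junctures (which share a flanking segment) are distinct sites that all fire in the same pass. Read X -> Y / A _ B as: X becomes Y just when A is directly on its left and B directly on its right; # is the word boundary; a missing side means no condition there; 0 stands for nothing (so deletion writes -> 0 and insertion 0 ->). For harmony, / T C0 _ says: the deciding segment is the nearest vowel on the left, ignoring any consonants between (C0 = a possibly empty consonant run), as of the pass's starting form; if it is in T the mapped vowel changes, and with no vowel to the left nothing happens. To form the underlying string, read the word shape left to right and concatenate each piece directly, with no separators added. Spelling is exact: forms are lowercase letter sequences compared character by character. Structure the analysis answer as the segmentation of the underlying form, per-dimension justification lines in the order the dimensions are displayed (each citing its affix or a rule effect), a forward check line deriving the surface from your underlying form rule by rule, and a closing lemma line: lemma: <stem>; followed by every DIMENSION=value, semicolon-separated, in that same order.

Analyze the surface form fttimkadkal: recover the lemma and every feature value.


underlying: ft-timka-id-kal
TOR=ib - signalled by the affix ft-
ASPECT=ki - signalled by the affix -id
VEL=un - signalled by the affix -kal
check: fttimkaidkal -> fttimkadkal -> fttimkadkal -> fttimkadkal
lemma: timka; TOR=ib; ASPECT=ki; VEL=un


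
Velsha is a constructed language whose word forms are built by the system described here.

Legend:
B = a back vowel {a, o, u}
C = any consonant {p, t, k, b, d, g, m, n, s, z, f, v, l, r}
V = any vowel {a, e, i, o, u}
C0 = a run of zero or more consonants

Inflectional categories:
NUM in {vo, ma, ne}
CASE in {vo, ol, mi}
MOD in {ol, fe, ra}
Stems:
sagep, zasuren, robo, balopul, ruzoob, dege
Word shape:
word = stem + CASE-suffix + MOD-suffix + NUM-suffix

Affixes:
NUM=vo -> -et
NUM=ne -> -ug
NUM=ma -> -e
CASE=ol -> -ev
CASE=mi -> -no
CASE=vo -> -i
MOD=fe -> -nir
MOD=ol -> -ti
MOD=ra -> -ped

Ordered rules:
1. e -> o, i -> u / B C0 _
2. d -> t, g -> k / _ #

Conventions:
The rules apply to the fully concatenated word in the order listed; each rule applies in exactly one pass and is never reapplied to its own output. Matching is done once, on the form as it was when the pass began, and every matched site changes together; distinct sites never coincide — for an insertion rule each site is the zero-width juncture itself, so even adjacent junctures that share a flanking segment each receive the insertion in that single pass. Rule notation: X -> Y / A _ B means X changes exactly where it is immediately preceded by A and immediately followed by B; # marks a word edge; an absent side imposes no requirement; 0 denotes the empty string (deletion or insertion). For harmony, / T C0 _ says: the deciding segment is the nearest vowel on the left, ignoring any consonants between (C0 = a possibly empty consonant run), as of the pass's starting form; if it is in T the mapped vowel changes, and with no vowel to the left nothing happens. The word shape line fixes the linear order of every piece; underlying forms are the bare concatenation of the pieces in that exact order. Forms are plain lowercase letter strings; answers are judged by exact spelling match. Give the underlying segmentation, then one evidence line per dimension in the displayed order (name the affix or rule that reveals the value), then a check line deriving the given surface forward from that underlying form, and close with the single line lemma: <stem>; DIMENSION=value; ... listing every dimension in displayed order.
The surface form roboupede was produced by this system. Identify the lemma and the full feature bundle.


underlying: robo-i-ped-e
NUM=ma - signalled by the affix -e
CASE=vo - signalled by the affix -i
MOD=ra - signalled by the affix -ped
check: roboipede -> roboupede -> roboupede
lemma: robo; NUM=ma; CASE=vo; MOD=ra


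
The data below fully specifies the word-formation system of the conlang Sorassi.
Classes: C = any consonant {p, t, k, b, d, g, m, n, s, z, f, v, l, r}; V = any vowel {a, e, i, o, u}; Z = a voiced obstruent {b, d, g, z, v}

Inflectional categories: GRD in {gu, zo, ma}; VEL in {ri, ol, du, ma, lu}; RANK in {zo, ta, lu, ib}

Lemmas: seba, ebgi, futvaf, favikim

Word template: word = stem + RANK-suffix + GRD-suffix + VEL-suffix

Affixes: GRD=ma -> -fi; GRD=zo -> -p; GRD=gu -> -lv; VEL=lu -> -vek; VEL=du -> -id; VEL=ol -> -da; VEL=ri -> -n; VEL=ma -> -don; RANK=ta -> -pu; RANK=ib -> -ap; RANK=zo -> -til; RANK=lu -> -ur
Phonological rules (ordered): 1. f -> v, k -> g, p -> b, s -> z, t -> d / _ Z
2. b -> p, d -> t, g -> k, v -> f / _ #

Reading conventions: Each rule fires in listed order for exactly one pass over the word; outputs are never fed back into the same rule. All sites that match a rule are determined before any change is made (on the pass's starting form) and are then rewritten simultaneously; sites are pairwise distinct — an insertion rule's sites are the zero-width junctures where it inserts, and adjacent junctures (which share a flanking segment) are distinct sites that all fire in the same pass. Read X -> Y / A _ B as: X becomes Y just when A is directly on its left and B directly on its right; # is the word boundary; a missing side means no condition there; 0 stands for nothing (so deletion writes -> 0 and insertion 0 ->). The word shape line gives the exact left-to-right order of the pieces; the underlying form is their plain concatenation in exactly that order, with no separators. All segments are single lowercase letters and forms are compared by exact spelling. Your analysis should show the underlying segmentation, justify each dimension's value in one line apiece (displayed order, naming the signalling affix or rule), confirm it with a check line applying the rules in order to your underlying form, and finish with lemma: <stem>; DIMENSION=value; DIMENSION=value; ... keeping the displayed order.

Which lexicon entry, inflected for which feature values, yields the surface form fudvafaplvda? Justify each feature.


underlying: futvaf-ap-lv-da
GRD=gu - signalled by the affix -lv
VEL=ol - signalled by the affix -da
RANK=ib - signalled by the affix -ap
check: futvafaplvda -> fudvafaplvda -> fudvafaplvda
lemma: futvaf; GRD=gu; VEL=ol; RANK=ib


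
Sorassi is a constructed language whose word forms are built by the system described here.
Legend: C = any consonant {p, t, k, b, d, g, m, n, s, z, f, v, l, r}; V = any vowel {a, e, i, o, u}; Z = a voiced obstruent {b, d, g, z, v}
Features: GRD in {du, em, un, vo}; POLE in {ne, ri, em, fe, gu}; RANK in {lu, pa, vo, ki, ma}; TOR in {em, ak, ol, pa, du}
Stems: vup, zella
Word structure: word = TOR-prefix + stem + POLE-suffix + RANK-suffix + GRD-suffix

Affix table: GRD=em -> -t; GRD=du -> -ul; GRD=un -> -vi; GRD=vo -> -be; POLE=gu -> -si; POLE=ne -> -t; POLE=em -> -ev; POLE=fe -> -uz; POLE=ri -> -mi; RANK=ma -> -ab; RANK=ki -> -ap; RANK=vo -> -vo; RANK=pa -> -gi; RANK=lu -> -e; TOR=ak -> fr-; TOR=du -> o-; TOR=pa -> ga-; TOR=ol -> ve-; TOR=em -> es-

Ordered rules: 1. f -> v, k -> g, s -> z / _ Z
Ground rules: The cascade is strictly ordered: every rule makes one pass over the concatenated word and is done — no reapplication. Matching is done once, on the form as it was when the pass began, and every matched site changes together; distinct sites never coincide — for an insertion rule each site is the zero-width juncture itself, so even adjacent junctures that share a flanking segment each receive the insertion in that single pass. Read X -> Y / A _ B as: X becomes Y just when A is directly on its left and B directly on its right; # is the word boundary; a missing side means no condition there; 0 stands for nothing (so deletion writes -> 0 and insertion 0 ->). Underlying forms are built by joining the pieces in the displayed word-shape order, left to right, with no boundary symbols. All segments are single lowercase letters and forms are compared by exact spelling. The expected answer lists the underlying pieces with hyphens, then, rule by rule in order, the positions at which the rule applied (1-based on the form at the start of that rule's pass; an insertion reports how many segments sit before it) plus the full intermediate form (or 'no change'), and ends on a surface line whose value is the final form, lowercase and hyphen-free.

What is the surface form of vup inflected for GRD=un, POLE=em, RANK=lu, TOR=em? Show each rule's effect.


underlying: es-vup-ev-e-vi
1. f -> v, k -> g, s -> z / _ Z: fires at position(s) 2: ezvupevevi
surface: ezvupevevi


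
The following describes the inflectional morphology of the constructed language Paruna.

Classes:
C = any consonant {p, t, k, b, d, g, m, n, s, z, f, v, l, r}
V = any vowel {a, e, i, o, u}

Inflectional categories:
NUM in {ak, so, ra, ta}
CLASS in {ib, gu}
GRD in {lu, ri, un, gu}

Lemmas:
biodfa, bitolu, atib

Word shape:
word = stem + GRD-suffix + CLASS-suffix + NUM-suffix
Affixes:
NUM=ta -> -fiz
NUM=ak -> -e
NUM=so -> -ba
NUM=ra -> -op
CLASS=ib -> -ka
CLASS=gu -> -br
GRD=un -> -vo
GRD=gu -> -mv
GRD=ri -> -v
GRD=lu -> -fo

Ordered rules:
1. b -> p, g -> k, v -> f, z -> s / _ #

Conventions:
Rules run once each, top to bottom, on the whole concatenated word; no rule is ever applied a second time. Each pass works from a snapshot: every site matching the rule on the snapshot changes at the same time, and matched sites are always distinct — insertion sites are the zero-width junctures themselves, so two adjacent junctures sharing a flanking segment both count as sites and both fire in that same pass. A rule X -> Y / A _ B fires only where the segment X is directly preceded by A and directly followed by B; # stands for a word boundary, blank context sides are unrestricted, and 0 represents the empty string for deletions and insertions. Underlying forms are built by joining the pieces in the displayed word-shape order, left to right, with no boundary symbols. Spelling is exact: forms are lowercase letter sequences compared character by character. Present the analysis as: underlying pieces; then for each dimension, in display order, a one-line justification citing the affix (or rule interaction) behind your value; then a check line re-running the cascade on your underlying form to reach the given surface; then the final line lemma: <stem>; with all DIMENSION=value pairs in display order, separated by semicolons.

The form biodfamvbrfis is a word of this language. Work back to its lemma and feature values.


underlying: biodfa-mv-br-fiz
NUM=ta - signalled by the affix -fiz
CLASS=gu - signalled by the affix -br
GRD=gu - signalled by the affix -mv
check: biodfamvbrfiz -> biodfamvbrfis
lemma: biodfa; NUM=ta; CLASS=gu; GRD=gu
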